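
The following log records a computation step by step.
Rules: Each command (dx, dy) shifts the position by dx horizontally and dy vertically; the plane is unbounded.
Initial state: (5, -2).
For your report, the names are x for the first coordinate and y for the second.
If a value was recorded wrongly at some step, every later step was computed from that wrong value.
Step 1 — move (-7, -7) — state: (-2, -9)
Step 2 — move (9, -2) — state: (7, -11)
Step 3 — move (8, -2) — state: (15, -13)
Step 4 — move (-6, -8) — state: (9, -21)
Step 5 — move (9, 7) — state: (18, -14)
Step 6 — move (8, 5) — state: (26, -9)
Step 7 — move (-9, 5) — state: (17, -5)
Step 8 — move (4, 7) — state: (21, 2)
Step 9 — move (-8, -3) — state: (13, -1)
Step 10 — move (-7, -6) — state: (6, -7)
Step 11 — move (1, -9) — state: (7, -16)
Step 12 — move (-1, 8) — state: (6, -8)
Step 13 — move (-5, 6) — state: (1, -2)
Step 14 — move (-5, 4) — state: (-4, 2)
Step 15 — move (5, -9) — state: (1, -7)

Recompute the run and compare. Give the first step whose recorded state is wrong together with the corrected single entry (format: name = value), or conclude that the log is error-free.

step 7, y = -4

step 1: x = 5 + (-7) = -2, y = -2 + (-7) = -9 -> no discrepancy
step 2: x = -2 + (9) = 7, y = -9 + (-2) = -11 -> checks out
step 3: x = 7 + (8) = 15, y = -11 + (-2) = -13 -> checks out
step 4: x = 15 + (-6) = 9, y = -13 + (-8) = -21 -> matches
step 5: x = 9 + (9) = 18, y = -21 + (7) = -14 -> matches
step 6: x = 18 + (8) = 26, y = -14 + (5) = -9 -> agrees with the log
step 7: x = 26 + (-9) = 17, y = -9 + (5) = -4 -> the entry is off here
Step 7 is the first one off; corrected, y = -4.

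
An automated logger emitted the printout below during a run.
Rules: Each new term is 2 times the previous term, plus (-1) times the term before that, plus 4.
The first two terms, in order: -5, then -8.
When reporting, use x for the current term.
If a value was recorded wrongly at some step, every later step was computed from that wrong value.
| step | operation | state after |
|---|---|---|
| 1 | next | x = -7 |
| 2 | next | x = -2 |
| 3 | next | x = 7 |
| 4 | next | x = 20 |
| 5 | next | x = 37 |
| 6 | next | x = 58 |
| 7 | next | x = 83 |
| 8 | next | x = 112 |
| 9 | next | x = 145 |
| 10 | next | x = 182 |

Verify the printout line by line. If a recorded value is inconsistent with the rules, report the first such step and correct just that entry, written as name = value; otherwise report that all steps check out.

no error

Step 1: x = 2*(-8) + (-1)*(-5) + (4) = -7 — same as recorded.
Step 2: x = 2*(-7) + (-1)*(-8) + (4) = -2 — exactly as logged.
Step 3: x = 2*(-2) + (-1)*(-7) + (4) = 7 — confirmed correct.
Step 4: x = 2*(7) + (-1)*(-2) + (4) = 20 — confirmed correct.
Step 5: x = 2*(20) + (-1)*(7) + (4) = 37 — checks out.
Step 6: x = 2*(37) + (-1)*(20) + (4) = 58 — consistent with the printout.
Step 7: x = 2*(58) + (-1)*(37) + (4) = 83 — agrees with the printout.
Step 8: x = 2*(83) + (-1)*(58) + (4) = 112 — consistent with the printout.
Step 9: x = 2*(112) + (-1)*(83) + (4) = 145 — no discrepancy.
Step 10: x = 2*(145) + (-1)*(112) + (4) = 182 — confirmed correct.
All entries verified; no error found.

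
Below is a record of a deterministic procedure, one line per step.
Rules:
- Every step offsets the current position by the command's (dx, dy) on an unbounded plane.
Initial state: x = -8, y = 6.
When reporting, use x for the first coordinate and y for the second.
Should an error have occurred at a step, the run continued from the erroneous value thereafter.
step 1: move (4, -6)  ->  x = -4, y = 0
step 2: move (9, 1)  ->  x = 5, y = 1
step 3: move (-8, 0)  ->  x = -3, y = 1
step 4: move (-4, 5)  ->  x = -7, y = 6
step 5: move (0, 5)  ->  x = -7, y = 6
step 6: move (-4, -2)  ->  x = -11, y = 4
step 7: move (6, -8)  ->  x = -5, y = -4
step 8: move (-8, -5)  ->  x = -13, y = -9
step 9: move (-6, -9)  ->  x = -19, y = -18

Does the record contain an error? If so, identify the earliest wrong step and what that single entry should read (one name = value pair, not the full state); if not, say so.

step 1: x = -8 + (4) = -4, y = 6 + (-6) = 0 -> confirmed correct
step 2: x = -4 + (9) = 5, y = 0 + (1) = 1 -> verified
step 3: x = 5 + (-8) = -3, y = 1 + (0) = 1 -> matches
step 4: x = -3 + (-4) = -7, y = 1 + (5) = 6 -> consistent with the record
step 5: x = -7 + (0) = -7, y = 6 + (5) = 11 -> a discrepancy with the record
The audit stops at step 5: the recorded entry is wrong and should be y = 11.

step 5, y = 11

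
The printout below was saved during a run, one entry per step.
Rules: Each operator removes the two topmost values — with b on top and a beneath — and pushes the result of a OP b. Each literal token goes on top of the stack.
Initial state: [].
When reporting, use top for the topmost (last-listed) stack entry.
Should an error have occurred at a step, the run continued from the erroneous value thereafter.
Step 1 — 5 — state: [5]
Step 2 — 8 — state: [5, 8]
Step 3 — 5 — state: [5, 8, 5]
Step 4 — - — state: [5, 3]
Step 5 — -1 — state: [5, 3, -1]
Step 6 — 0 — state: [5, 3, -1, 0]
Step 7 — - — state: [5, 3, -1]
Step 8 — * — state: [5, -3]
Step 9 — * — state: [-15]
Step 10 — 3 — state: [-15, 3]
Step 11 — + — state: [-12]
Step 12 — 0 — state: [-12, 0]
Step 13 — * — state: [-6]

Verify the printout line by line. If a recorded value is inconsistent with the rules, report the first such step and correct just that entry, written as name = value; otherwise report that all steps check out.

Step 1: push 5: top = 5 — consistent with the printout.
Step 2: push 8: top = 8 — no discrepancy.
Step 3: push 5: top = 5 — consistent with the printout.
Step 4: 8 - 5 = 3 — matches.
Step 5: push -1: top = -1 — same as recorded.
Step 6: push 0: top = 0 — in agreement.
Step 7: -1 - 0 = -1 — exactly as logged.
Step 8: 3 * -1 = -3 — verified.
Step 9: 5 * -3 = -15 — same as recorded.
Step 10: push 3: top = 3 — agrees with the printout.
Step 11: -15 + 3 = -12 — agrees with the printout.
Step 12: push 0: top = 0 — same as recorded.
Step 13: -12 * 0 = 0 — first mismatch against the printout.
That makes step 13 the first incorrect line — top = 0 is what it should show.

step 13, top = 0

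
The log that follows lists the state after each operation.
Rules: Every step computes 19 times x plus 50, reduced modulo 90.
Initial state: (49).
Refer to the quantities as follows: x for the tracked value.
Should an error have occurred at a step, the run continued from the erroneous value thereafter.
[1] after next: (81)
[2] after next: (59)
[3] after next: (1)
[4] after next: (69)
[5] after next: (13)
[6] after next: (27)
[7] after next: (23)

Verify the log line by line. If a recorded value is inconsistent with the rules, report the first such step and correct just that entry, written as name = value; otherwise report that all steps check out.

step 5, x = 11

step 1: x = (19*49 + 50) mod 90 = 81 -> agrees with the log
step 2: x = (19*81 + 50) mod 90 = 59 -> verified
step 3: x = (19*59 + 50) mod 90 = 1 -> in agreement
step 4: x = (19*1 + 50) mod 90 = 69 -> no discrepancy
step 5: x = (19*69 + 50) mod 90 = 11 -> the entry is off here
First incorrect step: 5; the correct value is x = 11.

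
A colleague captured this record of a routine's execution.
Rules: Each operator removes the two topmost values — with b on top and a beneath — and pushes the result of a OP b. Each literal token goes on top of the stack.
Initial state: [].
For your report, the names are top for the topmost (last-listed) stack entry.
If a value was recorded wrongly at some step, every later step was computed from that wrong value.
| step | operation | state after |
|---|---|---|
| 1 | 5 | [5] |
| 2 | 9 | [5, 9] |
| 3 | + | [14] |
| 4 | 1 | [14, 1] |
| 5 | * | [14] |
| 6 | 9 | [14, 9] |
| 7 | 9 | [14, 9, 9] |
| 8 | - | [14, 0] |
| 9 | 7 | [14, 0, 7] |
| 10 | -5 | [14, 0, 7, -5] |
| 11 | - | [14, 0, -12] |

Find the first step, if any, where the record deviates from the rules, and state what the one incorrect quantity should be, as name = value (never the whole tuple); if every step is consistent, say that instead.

step 11, top = 12

Step 1: push 5: top = 5 — exactly as logged.
Step 2: push 9: top = 9 — no discrepancy.
Step 3: 5 + 9 = 14 — in agreement.
Step 4: push 1: top = 1 — agrees with the record.
Step 5: 14 * 1 = 14 — same as recorded.
Step 6: push 9: top = 9 — confirmed correct.
Step 7: push 9: top = 9 — verified.
Step 8: 9 - 9 = 0 — in agreement.
Step 9: push 7: top = 7 — matches.
Step 10: push -5: top = -5 — agrees with the record.
Step 11: 7 - -5 = 12 — the recorded entry deviates here.
Step 11 is the first one off; corrected, top = 12.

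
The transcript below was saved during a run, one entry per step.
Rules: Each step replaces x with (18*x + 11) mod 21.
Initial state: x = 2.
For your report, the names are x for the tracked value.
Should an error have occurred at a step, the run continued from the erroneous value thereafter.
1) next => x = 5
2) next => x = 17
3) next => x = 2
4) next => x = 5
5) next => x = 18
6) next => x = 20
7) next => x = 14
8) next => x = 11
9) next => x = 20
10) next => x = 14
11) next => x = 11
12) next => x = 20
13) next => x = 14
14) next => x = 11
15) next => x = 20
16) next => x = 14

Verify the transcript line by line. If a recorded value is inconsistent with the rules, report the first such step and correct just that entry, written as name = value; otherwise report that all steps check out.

step 5, x = 17

step 1: x = (18*2 + 11) mod 21 = 5 -> confirmed correct
step 2: x = (18*5 + 11) mod 21 = 17 -> exactly as logged
step 3: x = (18*17 + 11) mod 21 = 2 -> agrees with the transcript
step 4: x = (18*2 + 11) mod 21 = 5 -> matches
step 5: x = (18*5 + 11) mod 21 = 17 -> not what was recorded
Conclusion: step 5 carries the first error; the entry should be x = 17.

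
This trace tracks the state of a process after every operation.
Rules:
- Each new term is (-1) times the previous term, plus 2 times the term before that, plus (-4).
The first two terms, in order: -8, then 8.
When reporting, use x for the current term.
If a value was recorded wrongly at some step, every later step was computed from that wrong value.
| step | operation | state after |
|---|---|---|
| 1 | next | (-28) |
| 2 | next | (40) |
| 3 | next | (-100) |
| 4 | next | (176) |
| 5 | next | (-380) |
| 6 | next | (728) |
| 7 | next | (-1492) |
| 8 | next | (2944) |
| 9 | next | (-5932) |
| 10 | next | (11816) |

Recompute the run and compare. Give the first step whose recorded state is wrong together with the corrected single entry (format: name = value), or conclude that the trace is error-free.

no error

Recomputing the run from the initial state:
step 1: x = -28
step 2: x = 40
step 3: x = -100
step 4: x = 176
step 5: x = -380
step 6: x = 728
step 7: x = -1492
step 8: x = 2944
step 9: x = -5932
step 10: x = 11816
This matches the trace at every step.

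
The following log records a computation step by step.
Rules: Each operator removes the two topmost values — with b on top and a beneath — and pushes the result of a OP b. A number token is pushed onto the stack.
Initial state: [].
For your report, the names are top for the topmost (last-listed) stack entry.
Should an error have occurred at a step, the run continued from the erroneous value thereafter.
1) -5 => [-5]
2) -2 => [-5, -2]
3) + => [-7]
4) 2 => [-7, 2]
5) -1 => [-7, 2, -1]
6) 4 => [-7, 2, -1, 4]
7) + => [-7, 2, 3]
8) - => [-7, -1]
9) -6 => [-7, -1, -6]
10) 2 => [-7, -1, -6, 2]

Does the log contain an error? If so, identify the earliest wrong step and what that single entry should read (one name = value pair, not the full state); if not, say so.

Recomputing the run from the initial state:
step 1: [-5]
step 2: [-5, -2]
step 3: [-7]
step 4: [-7, 2]
step 5: [-7, 2, -1]
step 6: [-7, 2, -1, 4]
step 7: [-7, 2, 3]
step 8: [-7, -1]
step 9: [-7, -1, -6]
step 10: [-7, -1, -6, 2]
This matches the log at every step.

no error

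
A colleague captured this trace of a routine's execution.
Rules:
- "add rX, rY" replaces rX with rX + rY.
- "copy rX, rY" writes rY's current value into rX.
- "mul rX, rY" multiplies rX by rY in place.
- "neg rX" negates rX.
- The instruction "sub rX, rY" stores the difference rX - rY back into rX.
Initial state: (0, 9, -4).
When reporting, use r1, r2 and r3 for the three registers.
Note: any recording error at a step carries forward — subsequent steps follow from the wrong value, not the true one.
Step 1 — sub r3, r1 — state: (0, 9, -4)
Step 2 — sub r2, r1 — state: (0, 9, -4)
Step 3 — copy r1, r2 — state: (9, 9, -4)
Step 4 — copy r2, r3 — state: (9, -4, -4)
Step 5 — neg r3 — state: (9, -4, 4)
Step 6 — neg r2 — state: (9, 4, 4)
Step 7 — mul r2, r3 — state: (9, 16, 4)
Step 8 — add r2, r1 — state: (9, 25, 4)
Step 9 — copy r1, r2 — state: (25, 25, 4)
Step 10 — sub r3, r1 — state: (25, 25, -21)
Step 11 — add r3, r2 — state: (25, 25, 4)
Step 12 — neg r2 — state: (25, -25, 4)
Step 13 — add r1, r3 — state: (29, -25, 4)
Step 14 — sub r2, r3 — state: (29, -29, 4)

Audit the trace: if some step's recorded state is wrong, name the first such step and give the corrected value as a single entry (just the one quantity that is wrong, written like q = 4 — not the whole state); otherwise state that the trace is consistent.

Step 1: r3 = -4 - 0 = -4 — no discrepancy.
Step 2: r2 = 9 - 0 = 9 — no discrepancy.
Step 3: r1 = 9 — in agreement.
Step 4: r2 = -4 — same as recorded.
Step 5: r3 = -(-4) = 4 — matches.
Step 6: r2 = -(-4) = 4 — no discrepancy.
Step 7: r2 = 4 * 4 = 16 — in agreement.
Step 8: r2 = 16 + 9 = 25 — checks out.
Step 9: r1 = 25 — agrees with the trace.
Step 10: r3 = 4 - 25 = -21 — same as recorded.
Step 11: r3 = -21 + 25 = 4 — consistent with the trace.
Step 12: r2 = -(25) = -25 — verified.
Step 13: r1 = 25 + 4 = 29 — confirmed correct.
Step 14: r2 = -25 - 4 = -29 — matches.
All entries verified; no error found.

no error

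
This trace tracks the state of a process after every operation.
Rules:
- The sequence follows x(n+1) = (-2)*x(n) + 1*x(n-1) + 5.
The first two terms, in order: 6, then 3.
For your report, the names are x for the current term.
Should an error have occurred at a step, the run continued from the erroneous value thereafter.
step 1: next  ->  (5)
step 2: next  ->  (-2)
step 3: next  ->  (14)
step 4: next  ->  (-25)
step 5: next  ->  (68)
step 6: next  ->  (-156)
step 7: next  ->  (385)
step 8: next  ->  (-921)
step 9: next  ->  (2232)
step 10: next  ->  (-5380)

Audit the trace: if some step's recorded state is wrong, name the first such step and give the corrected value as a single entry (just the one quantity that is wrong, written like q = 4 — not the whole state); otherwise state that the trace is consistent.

step 5, x = 69

Recomputing the run from the initial state:
step 1: x = 5
step 2: x = -2
step 3: x = 14
step 4: x = -25
step 5: x = 69
step 6: x = -158
step 7: x = 390
step 8: x = -933
step 9: x = 2261
step 10: x = -5450
The first disagreement with the trace is at step 5, where the value should be x = 69.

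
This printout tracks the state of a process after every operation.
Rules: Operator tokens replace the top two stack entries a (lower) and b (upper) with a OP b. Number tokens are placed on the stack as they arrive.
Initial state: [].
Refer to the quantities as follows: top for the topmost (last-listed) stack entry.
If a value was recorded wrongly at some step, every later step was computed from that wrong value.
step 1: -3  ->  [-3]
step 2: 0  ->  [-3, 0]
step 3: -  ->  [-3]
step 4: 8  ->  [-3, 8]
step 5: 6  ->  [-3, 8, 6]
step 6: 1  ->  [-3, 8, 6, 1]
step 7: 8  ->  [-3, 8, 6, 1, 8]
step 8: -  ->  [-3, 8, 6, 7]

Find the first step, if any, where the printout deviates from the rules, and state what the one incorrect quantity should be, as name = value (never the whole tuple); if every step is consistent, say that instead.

Recomputing the run from the initial state:
step 1: [-3]
step 2: [-3, 0]
step 3: [-3]
step 4: [-3, 8]
step 5: [-3, 8, 6]
step 6: [-3, 8, 6, 1]
step 7: [-3, 8, 6, 1, 8]
step 8: [-3, 8, 6, -7]
The first disagreement with the printout is at step 8, where the value should be top = -7.

step 8, top = -7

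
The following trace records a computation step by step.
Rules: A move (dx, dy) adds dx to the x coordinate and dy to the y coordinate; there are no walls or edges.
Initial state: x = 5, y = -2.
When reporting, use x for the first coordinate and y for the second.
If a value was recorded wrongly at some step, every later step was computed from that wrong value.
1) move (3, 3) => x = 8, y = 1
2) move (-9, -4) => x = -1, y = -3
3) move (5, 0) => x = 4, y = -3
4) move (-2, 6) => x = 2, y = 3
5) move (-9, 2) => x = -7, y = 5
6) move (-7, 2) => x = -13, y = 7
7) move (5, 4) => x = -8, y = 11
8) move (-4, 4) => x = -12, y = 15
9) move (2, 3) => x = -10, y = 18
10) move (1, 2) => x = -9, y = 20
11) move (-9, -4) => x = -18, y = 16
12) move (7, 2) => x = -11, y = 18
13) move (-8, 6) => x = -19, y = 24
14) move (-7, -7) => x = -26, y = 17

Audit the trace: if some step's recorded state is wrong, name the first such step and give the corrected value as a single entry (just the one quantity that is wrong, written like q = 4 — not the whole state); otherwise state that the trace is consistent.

step 6, x = -14

Step 1: x = 5 + (3) = 8, y = -2 + (3) = 1 — confirmed correct.
Step 2: x = 8 + (-9) = -1, y = 1 + (-4) = -3 — consistent with the trace.
Step 3: x = -1 + (5) = 4, y = -3 + (0) = -3 — no discrepancy.
Step 4: x = 4 + (-2) = 2, y = -3 + (6) = 3 — verified.
Step 5: x = 2 + (-9) = -7, y = 3 + (2) = 5 — no discrepancy.
Step 6: x = -7 + (-7) = -14, y = 5 + (2) = 7 — the trace disagrees here.
Conclusion: step 6 carries the first error; the entry should be x = -14.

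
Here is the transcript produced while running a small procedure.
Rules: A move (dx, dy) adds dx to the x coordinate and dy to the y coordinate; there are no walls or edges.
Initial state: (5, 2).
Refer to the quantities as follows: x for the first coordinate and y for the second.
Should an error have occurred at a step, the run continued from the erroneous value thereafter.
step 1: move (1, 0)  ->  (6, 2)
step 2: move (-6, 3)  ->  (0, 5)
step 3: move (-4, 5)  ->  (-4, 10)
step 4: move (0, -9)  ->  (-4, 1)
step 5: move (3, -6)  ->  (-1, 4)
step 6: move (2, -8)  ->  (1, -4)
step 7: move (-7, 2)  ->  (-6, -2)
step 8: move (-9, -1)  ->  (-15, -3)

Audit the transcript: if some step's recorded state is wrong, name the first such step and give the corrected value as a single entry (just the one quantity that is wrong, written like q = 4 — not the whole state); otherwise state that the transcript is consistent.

step 5, y = -5

Step 1: x = 5 + (1) = 6, y = 2 + (0) = 2 — in agreement.
Step 2: x = 6 + (-6) = 0, y = 2 + (3) = 5 — in agreement.
Step 3: x = 0 + (-4) = -4, y = 5 + (5) = 10 — no discrepancy.
Step 4: x = -4 + (0) = -4, y = 10 + (-9) = 1 — consistent with the transcript.
Step 5: x = -4 + (3) = -1, y = 1 + (-6) = -5 — the entry is off here.
First incorrect step: 5; the correct value is y = -5.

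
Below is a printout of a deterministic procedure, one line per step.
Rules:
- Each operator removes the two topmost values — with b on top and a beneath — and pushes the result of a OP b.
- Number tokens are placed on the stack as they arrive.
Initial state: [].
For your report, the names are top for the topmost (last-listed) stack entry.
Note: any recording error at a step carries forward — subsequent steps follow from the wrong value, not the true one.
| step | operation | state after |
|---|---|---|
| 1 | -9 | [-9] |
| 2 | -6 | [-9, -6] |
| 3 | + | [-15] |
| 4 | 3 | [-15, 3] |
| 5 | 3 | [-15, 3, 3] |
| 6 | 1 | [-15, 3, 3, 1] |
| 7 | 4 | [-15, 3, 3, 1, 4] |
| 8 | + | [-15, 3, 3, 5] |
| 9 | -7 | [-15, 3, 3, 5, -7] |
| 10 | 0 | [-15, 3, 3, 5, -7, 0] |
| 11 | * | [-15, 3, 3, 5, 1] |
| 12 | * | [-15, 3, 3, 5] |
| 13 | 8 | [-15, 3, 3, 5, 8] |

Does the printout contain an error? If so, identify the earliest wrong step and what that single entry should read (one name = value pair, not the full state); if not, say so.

Step 1: push -9: top = -9 — same as recorded.
Step 2: push -6: top = -6 — consistent with the printout.
Step 3: -9 + -6 = -15 — checks out.
Step 4: push 3: top = 3 — checks out.
Step 5: push 3: top = 3 — no discrepancy.
Step 6: push 1: top = 1 — checks out.
Step 7: push 4: top = 4 — matches.
Step 8: 1 + 4 = 5 — exactly as logged.
Step 9: push -7: top = -7 — exactly as logged.
Step 10: push 0: top = 0 — agrees with the printout.
Step 11: -7 * 0 = 0 — not what was recorded.
That makes step 11 the first incorrect line — top = 0 is what it should show.

step 11, top = 0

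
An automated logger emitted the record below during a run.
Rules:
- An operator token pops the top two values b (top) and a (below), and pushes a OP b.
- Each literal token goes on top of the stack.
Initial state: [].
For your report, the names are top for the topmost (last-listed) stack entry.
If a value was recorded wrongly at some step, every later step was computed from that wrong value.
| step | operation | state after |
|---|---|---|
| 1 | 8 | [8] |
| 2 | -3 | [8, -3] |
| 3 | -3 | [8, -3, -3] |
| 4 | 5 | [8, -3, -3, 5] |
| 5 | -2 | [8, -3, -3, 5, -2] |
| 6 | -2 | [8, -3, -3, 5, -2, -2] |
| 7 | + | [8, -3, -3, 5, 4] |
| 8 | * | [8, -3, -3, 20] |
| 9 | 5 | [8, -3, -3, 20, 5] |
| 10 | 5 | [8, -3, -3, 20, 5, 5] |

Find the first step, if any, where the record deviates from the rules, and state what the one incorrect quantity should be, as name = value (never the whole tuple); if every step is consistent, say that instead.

step 7, top = -4

Recomputing the run from the initial state:
step 1: [8]
step 2: [8, -3]
step 3: [8, -3, -3]
step 4: [8, -3, -3, 5]
step 5: [8, -3, -3, 5, -2]
step 6: [8, -3, -3, 5, -2, -2]
step 7: [8, -3, -3, 5, -4]
step 8: [8, -3, -3, -20]
step 9: [8, -3, -3, -20, 5]
step 10: [8, -3, -3, -20, 5, 5]
The first disagreement with the record is at step 7, where the value should be top = -4.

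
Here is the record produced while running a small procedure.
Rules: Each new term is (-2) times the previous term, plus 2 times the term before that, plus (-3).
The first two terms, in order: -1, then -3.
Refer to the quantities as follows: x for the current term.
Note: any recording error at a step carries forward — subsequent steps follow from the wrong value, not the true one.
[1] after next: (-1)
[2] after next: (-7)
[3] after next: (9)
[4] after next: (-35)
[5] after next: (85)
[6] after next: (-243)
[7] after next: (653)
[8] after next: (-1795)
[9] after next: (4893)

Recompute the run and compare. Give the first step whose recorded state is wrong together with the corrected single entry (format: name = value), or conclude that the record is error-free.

Step 1: x = -2*(-3) + (2)*(-1) + (-3) = 1 — the record disagrees here.
Step 1 is the first one off; corrected, x = 1.

step 1, x = 1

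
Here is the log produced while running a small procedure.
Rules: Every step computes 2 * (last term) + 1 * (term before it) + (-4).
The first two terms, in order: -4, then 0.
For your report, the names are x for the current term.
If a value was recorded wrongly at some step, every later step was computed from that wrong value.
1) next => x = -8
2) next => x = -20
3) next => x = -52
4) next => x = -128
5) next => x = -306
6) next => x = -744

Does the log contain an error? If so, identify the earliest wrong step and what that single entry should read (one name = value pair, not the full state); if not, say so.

Step 1: x = 2*(0) + (1)*(-4) + (-4) = -8 — in agreement.
Step 2: x = 2*(-8) + (1)*(0) + (-4) = -20 — confirmed correct.
Step 3: x = 2*(-20) + (1)*(-8) + (-4) = -52 — consistent with the log.
Step 4: x = 2*(-52) + (1)*(-20) + (-4) = -128 — matches.
Step 5: x = 2*(-128) + (1)*(-52) + (-4) = -312 — first mismatch against the log.
First deviation found at step 5; the corrected entry is x = -312.

step 5, x = -312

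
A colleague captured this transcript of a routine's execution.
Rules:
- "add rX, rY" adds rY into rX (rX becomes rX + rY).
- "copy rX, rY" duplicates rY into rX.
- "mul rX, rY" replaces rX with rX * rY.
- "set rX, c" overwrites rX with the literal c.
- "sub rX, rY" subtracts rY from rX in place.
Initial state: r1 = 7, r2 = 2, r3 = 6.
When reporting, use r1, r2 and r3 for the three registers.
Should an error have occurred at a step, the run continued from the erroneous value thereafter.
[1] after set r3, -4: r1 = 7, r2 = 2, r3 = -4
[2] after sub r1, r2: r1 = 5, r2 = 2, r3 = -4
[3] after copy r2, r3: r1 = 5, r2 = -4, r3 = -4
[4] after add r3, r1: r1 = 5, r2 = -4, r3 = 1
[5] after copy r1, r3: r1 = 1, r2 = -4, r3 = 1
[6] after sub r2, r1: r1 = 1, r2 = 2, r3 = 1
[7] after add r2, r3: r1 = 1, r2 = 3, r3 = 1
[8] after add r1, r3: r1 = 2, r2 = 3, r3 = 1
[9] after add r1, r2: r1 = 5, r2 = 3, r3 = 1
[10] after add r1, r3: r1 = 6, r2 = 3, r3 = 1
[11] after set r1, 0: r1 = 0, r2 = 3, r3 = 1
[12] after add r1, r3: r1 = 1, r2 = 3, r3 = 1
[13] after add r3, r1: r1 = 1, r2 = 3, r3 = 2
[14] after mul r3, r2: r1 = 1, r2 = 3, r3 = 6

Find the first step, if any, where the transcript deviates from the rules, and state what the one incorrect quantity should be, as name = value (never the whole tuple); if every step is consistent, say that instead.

Step 1: r3 = -4 — confirmed correct.
Step 2: r1 = 7 - 2 = 5 — checks out.
Step 3: r2 = -4 — same as recorded.
Step 4: r3 = -4 + 5 = 1 — in agreement.
Step 5: r1 = 1 — agrees with the transcript.
Step 6: r2 = -4 - 1 = -5 — the entry is off here.
Conclusion: step 6 carries the first error; the entry should be r2 = -5.

step 6, r2 = -5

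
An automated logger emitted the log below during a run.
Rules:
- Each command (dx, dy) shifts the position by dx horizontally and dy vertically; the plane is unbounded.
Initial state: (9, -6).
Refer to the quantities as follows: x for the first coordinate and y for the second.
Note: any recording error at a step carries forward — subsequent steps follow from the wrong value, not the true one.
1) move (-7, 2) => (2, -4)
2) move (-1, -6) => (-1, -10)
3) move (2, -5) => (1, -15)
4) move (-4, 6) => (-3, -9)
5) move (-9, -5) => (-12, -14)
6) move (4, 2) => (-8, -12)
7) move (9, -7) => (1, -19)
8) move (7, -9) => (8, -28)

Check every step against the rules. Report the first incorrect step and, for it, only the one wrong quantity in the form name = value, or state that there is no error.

Recomputing the run from the initial state:
step 1: x = 2, y = -4
step 2: x = 1, y = -10
step 3: x = 3, y = -15
step 4: x = -1, y = -9
step 5: x = -10, y = -14
step 6: x = -6, y = -12
step 7: x = 3, y = -19
step 8: x = 10, y = -28
The first disagreement with the log is at step 2, where the value should be x = 1.

step 2, x = 1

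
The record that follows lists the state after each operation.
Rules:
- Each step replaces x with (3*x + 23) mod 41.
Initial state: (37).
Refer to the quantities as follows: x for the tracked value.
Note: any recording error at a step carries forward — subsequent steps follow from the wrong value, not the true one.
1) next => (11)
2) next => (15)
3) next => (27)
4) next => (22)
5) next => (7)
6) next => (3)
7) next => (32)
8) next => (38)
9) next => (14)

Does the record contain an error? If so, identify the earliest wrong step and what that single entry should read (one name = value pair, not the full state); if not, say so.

step 8, x = 37

step 1: x = (3*37 + 23) mod 41 = 11 -> agrees with the record
step 2: x = (3*11 + 23) mod 41 = 15 -> in agreement
step 3: x = (3*15 + 23) mod 41 = 27 -> matches
step 4: x = (3*27 + 23) mod 41 = 22 -> agrees with the record
step 5: x = (3*22 + 23) mod 41 = 7 -> verified
step 6: x = (3*7 + 23) mod 41 = 3 -> verified
step 7: x = (3*3 + 23) mod 41 = 32 -> in agreement
step 8: x = (3*32 + 23) mod 41 = 37 -> the record has a different value
The earliest wrong entry is at step 8: it should read x = 37.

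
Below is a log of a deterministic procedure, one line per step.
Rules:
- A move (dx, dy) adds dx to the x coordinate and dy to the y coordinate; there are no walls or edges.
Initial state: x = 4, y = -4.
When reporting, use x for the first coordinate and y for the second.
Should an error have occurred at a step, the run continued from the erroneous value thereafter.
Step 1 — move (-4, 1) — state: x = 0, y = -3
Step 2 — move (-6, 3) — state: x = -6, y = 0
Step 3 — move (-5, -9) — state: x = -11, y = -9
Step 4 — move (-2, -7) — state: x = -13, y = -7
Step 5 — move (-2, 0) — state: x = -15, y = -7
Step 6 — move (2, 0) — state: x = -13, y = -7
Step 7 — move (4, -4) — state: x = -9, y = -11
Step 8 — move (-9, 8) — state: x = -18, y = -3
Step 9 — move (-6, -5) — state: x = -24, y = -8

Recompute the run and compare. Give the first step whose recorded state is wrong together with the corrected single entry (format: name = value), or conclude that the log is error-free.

Recomputing the run from the initial state:
step 1: x = 0, y = -3
step 2: x = -6, y = 0
step 3: x = -11, y = -9
step 4: x = -13, y = -16
step 5: x = -15, y = -16
step 6: x = -13, y = -16
step 7: x = -9, y = -20
step 8: x = -18, y = -12
step 9: x = -24, y = -17
The first disagreement with the log is at step 4, where the value should be y = -16.

step 4, y = -16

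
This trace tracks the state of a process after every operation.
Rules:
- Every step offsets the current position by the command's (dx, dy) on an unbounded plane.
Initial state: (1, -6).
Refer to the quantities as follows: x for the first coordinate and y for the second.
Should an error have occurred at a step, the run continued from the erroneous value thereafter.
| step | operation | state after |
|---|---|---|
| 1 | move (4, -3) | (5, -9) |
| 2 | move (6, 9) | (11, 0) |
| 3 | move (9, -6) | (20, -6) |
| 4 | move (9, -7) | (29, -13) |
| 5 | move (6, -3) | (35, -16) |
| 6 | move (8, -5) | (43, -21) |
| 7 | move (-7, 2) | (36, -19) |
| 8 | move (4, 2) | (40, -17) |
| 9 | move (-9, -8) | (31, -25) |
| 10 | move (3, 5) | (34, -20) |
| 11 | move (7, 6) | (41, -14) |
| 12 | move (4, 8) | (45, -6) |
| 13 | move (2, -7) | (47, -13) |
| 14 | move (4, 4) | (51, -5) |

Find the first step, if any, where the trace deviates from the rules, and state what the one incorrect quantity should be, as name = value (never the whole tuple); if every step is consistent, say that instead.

step 14, y = -9

Recomputing the run from the initial state:
step 1: x = 5, y = -9
step 2: x = 11, y = 0
step 3: x = 20, y = -6
step 4: x = 29, y = -13
step 5: x = 35, y = -16
step 6: x = 43, y = -21
step 7: x = 36, y = -19
step 8: x = 40, y = -17
step 9: x = 31, y = -25
step 10: x = 34, y = -20
step 11: x = 41, y = -14
step 12: x = 45, y = -6
step 13: x = 47, y = -13
step 14: x = 51, y = -9
The first disagreement with the trace is at step 14, where the value should be y = -9.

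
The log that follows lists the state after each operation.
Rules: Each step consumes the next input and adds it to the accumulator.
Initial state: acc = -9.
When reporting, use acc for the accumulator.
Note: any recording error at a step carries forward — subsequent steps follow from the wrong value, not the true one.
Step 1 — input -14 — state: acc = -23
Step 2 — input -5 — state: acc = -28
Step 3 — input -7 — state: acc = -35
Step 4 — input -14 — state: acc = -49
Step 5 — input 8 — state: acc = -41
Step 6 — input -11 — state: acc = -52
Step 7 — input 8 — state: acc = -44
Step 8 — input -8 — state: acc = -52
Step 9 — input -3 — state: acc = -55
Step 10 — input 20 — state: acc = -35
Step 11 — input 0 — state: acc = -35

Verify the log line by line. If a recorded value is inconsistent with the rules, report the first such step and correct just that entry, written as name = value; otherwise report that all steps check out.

1. acc = -9 + -14 = -23 (confirmed correct)
2. acc = -23 + -5 = -28 (verified)
3. acc = -28 + -7 = -35 (no discrepancy)
4. acc = -35 + -14 = -49 (consistent with the log)
5. acc = -49 + 8 = -41 (no discrepancy)
6. acc = -41 + -11 = -52 (verified)
7. acc = -52 + 8 = -44 (verified)
8. acc = -44 + -8 = -52 (checks out)
9. acc = -52 + -3 = -55 (consistent with the log)
10. acc = -55 + 20 = -35 (no discrepancy)
11. acc = -35 + 0 = -35 (no discrepancy)
The whole run recomputes cleanly — no discrepancies.

no error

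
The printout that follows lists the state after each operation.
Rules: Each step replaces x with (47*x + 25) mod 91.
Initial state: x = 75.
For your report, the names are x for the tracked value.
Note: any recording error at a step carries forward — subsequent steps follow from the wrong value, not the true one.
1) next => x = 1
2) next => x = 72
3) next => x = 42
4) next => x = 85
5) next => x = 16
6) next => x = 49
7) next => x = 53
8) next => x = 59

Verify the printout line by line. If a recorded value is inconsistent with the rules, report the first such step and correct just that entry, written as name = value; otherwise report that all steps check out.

1. x = (47*75 + 25) mod 91 = 1 (agrees with the printout)
2. x = (47*1 + 25) mod 91 = 72 (same as recorded)
3. x = (47*72 + 25) mod 91 = 42 (same as recorded)
4. x = (47*42 + 25) mod 91 = 88 (the printout disagrees here)
First deviation found at step 4; the corrected entry is x = 88.

step 4, x = 88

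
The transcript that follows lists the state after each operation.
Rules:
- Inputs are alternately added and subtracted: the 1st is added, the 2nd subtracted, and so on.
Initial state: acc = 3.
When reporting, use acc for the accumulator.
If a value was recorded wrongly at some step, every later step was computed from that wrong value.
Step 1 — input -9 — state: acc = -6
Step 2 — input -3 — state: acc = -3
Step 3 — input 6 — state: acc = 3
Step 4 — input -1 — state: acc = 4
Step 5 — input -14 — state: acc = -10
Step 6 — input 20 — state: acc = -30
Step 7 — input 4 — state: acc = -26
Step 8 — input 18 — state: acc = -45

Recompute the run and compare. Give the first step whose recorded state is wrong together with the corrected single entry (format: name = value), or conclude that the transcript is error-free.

Recomputing the run from the initial state:
step 1: acc = -6
step 2: acc = -3
step 3: acc = 3
step 4: acc = 4
step 5: acc = -10
step 6: acc = -30
step 7: acc = -26
step 8: acc = -44
The first disagreement with the transcript is at step 8, where the value should be acc = -44.

step 8, acc = -44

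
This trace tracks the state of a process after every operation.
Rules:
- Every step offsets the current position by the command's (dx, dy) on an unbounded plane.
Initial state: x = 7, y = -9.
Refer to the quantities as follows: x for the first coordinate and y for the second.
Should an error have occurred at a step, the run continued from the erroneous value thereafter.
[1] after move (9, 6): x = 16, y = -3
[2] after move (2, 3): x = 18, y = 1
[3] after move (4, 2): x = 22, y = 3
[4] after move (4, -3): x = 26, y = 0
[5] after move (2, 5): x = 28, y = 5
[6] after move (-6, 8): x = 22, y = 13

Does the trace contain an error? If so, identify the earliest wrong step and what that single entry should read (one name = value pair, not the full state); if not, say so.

Recomputing the run from the initial state:
step 1: x = 16, y = -3
step 2: x = 18, y = 0
step 3: x = 22, y = 2
step 4: x = 26, y = -1
step 5: x = 28, y = 4
step 6: x = 22, y = 12
The first disagreement with the trace is at step 2, where the value should be y = 0.

step 2, y = 0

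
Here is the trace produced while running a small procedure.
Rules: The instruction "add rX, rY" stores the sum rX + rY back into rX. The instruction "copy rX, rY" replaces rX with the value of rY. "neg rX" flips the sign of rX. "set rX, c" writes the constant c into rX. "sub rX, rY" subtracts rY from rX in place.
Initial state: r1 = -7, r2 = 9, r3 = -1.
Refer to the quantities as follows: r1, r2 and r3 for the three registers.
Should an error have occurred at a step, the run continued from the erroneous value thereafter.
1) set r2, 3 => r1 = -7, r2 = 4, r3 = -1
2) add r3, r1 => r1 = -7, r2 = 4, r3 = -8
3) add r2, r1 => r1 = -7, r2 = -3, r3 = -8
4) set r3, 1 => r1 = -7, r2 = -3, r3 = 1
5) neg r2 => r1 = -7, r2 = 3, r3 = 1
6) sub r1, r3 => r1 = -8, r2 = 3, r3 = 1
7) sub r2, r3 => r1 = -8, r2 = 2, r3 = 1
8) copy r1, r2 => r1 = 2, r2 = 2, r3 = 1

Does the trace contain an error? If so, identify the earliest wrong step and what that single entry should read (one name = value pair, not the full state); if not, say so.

step 1, r2 = 3

Recomputing the run from the initial state:
step 1: r1 = -7, r2 = 3, r3 = -1
step 2: r1 = -7, r2 = 3, r3 = -8
step 3: r1 = -7, r2 = -4, r3 = -8
step 4: r1 = -7, r2 = -4, r3 = 1
step 5: r1 = -7, r2 = 4, r3 = 1
step 6: r1 = -8, r2 = 4, r3 = 1
step 7: r1 = -8, r2 = 3, r3 = 1
step 8: r1 = 3, r2 = 3, r3 = 1
The first disagreement with the trace is at step 1, where the value should be r2 = 3.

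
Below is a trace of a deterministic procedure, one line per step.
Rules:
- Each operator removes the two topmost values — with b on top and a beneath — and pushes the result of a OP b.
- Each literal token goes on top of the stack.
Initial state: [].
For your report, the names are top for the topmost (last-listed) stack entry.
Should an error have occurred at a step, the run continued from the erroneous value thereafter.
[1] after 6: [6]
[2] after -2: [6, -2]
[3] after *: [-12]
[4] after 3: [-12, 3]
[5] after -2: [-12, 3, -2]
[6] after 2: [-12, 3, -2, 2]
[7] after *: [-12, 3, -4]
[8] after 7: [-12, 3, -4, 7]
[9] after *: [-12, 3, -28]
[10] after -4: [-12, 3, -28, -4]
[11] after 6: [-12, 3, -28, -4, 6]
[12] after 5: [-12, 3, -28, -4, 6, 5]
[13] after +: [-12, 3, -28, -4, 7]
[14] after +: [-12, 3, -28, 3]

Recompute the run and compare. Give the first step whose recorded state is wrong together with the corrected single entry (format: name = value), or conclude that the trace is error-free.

Recomputing the run from the initial state:
step 1: [6]
step 2: [6, -2]
step 3: [-12]
step 4: [-12, 3]
step 5: [-12, 3, -2]
step 6: [-12, 3, -2, 2]
step 7: [-12, 3, -4]
step 8: [-12, 3, -4, 7]
step 9: [-12, 3, -28]
step 10: [-12, 3, -28, -4]
step 11: [-12, 3, -28, -4, 6]
step 12: [-12, 3, -28, -4, 6, 5]
step 13: [-12, 3, -28, -4, 11]
step 14: [-12, 3, -28, 7]
The first disagreement with the trace is at step 13, where the value should be top = 11.

step 13, top = 11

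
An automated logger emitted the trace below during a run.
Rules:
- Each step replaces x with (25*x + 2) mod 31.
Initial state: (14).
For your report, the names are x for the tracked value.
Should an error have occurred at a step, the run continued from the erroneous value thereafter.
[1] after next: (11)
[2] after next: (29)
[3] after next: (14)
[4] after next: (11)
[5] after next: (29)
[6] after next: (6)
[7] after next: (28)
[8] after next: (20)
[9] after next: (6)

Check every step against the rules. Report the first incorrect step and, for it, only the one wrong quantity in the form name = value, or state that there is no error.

step 1: x = (25*14 + 2) mod 31 = 11 -> confirmed correct
step 2: x = (25*11 + 2) mod 31 = 29 -> exactly as logged
step 3: x = (25*29 + 2) mod 31 = 14 -> agrees with the trace
step 4: x = (25*14 + 2) mod 31 = 11 -> same as recorded
step 5: x = (25*11 + 2) mod 31 = 29 -> same as recorded
step 6: x = (25*29 + 2) mod 31 = 14 -> the trace has a different value
That makes step 6 the first incorrect line — x = 14 is what it should show.

step 6, x = 14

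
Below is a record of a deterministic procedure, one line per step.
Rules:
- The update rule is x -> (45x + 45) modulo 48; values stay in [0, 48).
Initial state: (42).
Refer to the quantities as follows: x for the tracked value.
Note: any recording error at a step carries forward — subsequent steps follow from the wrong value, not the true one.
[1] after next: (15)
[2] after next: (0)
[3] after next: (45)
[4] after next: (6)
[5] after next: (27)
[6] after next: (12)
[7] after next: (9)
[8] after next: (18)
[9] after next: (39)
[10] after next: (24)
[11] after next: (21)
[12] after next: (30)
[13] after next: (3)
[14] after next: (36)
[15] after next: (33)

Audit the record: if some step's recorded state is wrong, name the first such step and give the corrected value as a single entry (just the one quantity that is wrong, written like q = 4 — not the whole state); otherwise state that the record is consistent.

no error

step 1: x = (45*42 + 45) mod 48 = 15 -> agrees with the record
step 2: x = (45*15 + 45) mod 48 = 0 -> in agreement
step 3: x = (45*0 + 45) mod 48 = 45 -> checks out
step 4: x = (45*45 + 45) mod 48 = 6 -> no discrepancy
step 5: x = (45*6 + 45) mod 48 = 27 -> same as recorded
step 6: x = (45*27 + 45) mod 48 = 12 -> confirmed correct
step 7: x = (45*12 + 45) mod 48 = 9 -> exactly as logged
step 8: x = (45*9 + 45) mod 48 = 18 -> checks out
step 9: x = (45*18 + 45) mod 48 = 39 -> confirmed correct
step 10: x = (45*39 + 45) mod 48 = 24 -> confirmed correct
step 11: x = (45*24 + 45) mod 48 = 21 -> no discrepancy
step 12: x = (45*21 + 45) mod 48 = 30 -> agrees with the record
step 13: x = (45*30 + 45) mod 48 = 3 -> agrees with the record
step 14: x = (45*3 + 45) mod 48 = 36 -> exactly as logged
step 15: x = (45*36 + 45) mod 48 = 33 -> agrees with the record
All steps check out; nothing to correct.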